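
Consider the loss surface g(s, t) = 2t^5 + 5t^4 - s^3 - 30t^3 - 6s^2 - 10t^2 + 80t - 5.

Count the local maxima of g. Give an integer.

2

g separates as a function of s plus a function of t, so ∇g=0 decouples.
∂g/∂s = -3s(s + 4) = 0 at s ∈ {-4, 0}; ∂g/∂t = 10(t - 2)(t - 1)(t + 1)(t + 4) = 0 at t ∈ {-4, -1, 1, 2}.
The Hessian is diagonal: diag(g_ss, g_tt). Second derivatives: g_ss(-4)=12, g_ss(0)=-12; g_tt(-4)=-900, g_tt(-1)=180, g_tt(1)=-100, g_tt(2)=180.
Local maxima occur where both diagonal entries negative: (0, -4), (0, 1). Count: 2.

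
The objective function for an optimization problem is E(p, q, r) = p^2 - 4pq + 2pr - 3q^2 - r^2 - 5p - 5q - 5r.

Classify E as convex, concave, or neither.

E is quadratic, so its Hessian is the constant matrix H = [[2, -4, 2], [-4, -6, 0], [2, 0, -2]].
Leading principal minors: 2, -28, 80.
Neither pattern holds ⇒ H is indefinite ⇒ neither convex nor concave.

neither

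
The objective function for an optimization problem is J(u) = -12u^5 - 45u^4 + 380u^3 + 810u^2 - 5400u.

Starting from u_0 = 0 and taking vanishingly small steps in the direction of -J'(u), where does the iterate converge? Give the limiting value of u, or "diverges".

J'(u) = -60(u - 3)(u - 2)(u + 3)(u + 5), so J'(0) = -5400.
Gradient descent moves in the -J' direction, i.e. u is increasing.
The nearest critical point in that direction is u = 2, where J'' = 2100 > 0 (a local minimum). The iterate converges there.

2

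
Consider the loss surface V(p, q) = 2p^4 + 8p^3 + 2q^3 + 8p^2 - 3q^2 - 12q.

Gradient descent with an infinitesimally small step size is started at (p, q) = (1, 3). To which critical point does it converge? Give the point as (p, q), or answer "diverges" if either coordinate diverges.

V is separable, so gradient descent decouples: p follows -∂V/∂p, q follows -∂V/∂q.
∂V/∂p = 8p(p + 1)(p + 2); at p=1 this is 48, so p decreases.
∂V/∂q = 6(q - 2)(q + 1); at q=3 this is 24, so q decreases.
p converges to its nearest critical value 0 (a local min of the p-part); q converges to 2. The iterate converges to (0, 2).

(0, 2)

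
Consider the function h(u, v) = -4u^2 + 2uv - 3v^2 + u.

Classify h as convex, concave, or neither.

h is quadratic, so its Hessian is the constant matrix H = [[-8, 2], [2, -6]].
det(H) = 44, tr(H) = -14.
det(H) > 0 and tr(H) < 0, so H is negative definite everywhere: concave.

concave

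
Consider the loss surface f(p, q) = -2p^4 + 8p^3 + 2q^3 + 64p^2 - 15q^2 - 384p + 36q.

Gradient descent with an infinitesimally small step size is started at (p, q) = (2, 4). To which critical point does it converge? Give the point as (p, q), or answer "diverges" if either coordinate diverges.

f is separable, so gradient descent decouples: p follows -∂f/∂p, q follows -∂f/∂q.
∂f/∂p = -8(p - 4)(p - 3)(p + 4); at p=2 this is -96, so p increases.
∂f/∂q = 6(q - 3)(q - 2); at q=4 this is 12, so q decreases.
p converges to its nearest critical value 3 (a local min of the p-part); q converges to 3. The iterate converges to (3, 3).

(3, 3)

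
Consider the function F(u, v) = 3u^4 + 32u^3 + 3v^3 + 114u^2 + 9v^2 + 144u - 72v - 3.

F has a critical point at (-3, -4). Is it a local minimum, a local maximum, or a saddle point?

The mixed partial ∂²F/∂u∂v is 0, so the Hessian at any point is diag(F_uu, F_vv) = diag(12(3u^2 + 16u + 19), 18(v + 1)).
At (-3, -4): H = diag(-24, -54).
Both eigenvalues are negative, so H is negative definite: a local maximum.

local maximum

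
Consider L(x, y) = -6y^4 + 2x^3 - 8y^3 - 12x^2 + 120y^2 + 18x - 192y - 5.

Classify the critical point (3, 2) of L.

saddle point

The mixed partial ∂²L/∂x∂y is 0, so the Hessian at any point is diag(L_xx, L_yy) = diag(12(x - 2), 24(-3y^2 - 2y + 10)).
At (3, 2): H = diag(12, -144).
The eigenvalues have opposite signs, so H is indefinite: a saddle point.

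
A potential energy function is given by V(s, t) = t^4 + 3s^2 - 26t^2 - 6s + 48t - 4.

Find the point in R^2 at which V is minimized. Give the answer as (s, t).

(1, -4)

V(s,t) separates as P(s) + Q(t) − 4, so its minimum is min P + min Q − 4.
P'(s) = 6s - 6 vanishes at s ∈ {1}; Q'(t) = 4(t - 3)(t - 1)(t + 4) vanishes at t ∈ {-4, 1, 3}.
Local minima of P (where P''>0): P(1)=-3. Local minima of Q: Q(-4)=-352, Q(3)=-9.
So the global minimum of V is P(1) + Q(-4) − 4 = -3 − 352 − 4 = -359, attained at (1, -4).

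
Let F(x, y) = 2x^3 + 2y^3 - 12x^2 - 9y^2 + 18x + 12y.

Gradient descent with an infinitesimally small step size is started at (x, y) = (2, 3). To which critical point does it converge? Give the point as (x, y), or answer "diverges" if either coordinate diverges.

(3, 2)

F is separable, so gradient descent decouples: x follows -∂F/∂x, y follows -∂F/∂y.
∂F/∂x = 6(x - 3)(x - 1); at x=2 this is -6, so x increases.
∂F/∂y = 6(y - 2)(y - 1); at y=3 this is 12, so y decreases.
x converges to its nearest critical value 3 (a local min of the x-part); y converges to 2. The iterate converges to (3, 2).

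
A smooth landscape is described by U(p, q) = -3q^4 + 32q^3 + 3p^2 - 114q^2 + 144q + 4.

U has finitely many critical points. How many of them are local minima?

1

U separates as a function of p plus a function of q, so ∇U=0 decouples.
∂U/∂p = 6p = 0 at p ∈ {0}; ∂U/∂q = -12(q - 4)(q - 3)(q - 1) = 0 at q ∈ {1, 3, 4}.
The Hessian is diagonal: diag(U_pp, U_qq). Second derivatives: U_pp(0)=6; U_qq(1)=-72, U_qq(3)=24, U_qq(4)=-36.
Local minima occur where both diagonal entries positive: (0, 3). Count: 1.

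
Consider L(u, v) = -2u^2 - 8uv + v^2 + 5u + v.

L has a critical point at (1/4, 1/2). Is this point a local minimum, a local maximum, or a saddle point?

The Hessian of L is constant: H = [[-4, -8], [-8, 2]].
det(H) = (-4)·2 − (-8)² = -72.
Since det(H) < 0, H is indefinite and the critical point is a saddle point.

saddle point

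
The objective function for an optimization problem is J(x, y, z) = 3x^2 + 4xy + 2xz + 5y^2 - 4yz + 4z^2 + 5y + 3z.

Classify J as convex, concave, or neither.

convex

J is quadratic, so its Hessian is the constant matrix H = [[6, 4, 2], [4, 10, -4], [2, -4, 8]].
Leading principal minors: 6, 44, 152.
All positive ⇒ H ≻ 0 ⇒ convex.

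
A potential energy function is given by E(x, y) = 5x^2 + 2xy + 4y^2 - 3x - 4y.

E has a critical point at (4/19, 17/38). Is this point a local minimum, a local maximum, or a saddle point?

The Hessian of E is constant: H = [[10, 2], [2, 8]].
det(H) = 10·8 − 2² = 76.
det(H) > 0 and tr(H) = 18 > 0, so H is positive definite and the point is a local minimum.

local minimum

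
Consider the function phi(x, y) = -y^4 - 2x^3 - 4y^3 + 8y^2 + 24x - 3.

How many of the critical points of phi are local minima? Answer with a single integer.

1

phi separates as a function of x plus a function of y, so ∇phi=0 decouples.
∂phi/∂x = -6(x - 2)(x + 2) = 0 at x ∈ {-2, 2}; ∂phi/∂y = -4y(y - 1)(y + 4) = 0 at y ∈ {-4, 0, 1}.
The Hessian is diagonal: diag(phi_xx, phi_yy). Second derivatives: phi_xx(-2)=24, phi_xx(2)=-24; phi_yy(-4)=-80, phi_yy(0)=16, phi_yy(1)=-20.
Local minima occur where both diagonal entries positive: (-2, 0). Count: 1.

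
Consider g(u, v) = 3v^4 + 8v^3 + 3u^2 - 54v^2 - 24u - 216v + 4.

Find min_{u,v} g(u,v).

g(u,v) separates as P(u) + Q(v) + 4, so its minimum is min P + min Q + 4.
P'(u) = 6u - 24 vanishes at u ∈ {4}; Q'(v) = 12(v - 3)(v + 2)(v + 3) vanishes at v ∈ {-3, -2, 3}.
Local minima of P (where P''>0): P(4)=-48. Local minima of Q: Q(-3)=189, Q(3)=-675.
So the global minimum of g is P(4) + Q(3) + 4 = -48 − 675 + 4 = -719, attained at (4, 3).

-719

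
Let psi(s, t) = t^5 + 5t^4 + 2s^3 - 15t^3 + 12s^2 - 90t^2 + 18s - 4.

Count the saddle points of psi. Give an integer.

psi separates as a function of s plus a function of t, so ∇psi=0 decouples.
∂psi/∂s = 6(s + 1)(s + 3) = 0 at s ∈ {-3, -1}; ∂psi/∂t = 5t(t - 3)(t + 3)(t + 4) = 0 at t ∈ {-4, -3, 0, 3}.
The Hessian is diagonal: diag(psi_ss, psi_tt). Second derivatives: psi_ss(-3)=-12, psi_ss(-1)=12; psi_tt(-4)=-140, psi_tt(-3)=90, psi_tt(0)=-180, psi_tt(3)=630.
Saddle points occur where the two diagonal entries have opposite signs: (-3, -3), (-3, 3), (-1, -4), (-1, 0). Count: 4.

4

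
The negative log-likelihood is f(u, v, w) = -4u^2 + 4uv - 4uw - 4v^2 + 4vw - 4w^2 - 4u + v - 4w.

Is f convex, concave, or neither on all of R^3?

concave

f is quadratic, so its Hessian is the constant matrix H = [[-8, 4, -4], [4, -8, 4], [-4, 4, -8]].
Leading principal minors: -8, 48, -256.
Signs alternate −, +, − ⇒ H ≺ 0 ⇒ concave.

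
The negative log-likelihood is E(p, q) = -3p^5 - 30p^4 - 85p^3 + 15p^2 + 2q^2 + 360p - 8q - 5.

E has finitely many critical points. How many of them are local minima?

E separates as a function of p plus a function of q, so ∇E=0 decouples.
∂E/∂p = -15(p - 1)(p + 2)(p + 3)(p + 4) = 0 at p ∈ {-4, -3, -2, 1}; ∂E/∂q = 4(q - 2) = 0 at q ∈ {2}.
The Hessian is diagonal: diag(E_pp, E_qq). Second derivatives: E_pp(-4)=150, E_pp(-3)=-60, E_pp(-2)=90, E_pp(1)=-900; E_qq(2)=4.
Local minima occur where both diagonal entries positive: (-4, 2), (-2, 2). Count: 2.

2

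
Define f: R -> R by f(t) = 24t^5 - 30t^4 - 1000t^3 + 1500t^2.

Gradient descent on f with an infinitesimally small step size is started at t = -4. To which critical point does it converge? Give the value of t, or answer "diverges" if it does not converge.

0

f'(t) = 120t(t - 5)(t - 1)(t + 5), so f'(-4) = -21600.
Gradient descent moves in the -f' direction, i.e. t is increasing.
The nearest critical point in that direction is t = 0, where f'' = 3000 > 0 (a local minimum). The iterate converges there.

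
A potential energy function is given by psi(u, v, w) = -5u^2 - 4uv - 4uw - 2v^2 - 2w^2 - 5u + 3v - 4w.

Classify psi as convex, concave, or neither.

psi is quadratic, so its Hessian is the constant matrix H = [[-10, -4, -4], [-4, -4, 0], [-4, 0, -4]].
Leading principal minors: -10, 24, -32.
Signs alternate −, +, − ⇒ H ≺ 0 ⇒ concave.

concave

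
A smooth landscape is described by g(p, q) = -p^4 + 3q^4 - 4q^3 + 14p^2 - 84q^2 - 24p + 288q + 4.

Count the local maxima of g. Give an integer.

2

g separates as a function of p plus a function of q, so ∇g=0 decouples.
∂g/∂p = -4(p - 2)(p - 1)(p + 3) = 0 at p ∈ {-3, 1, 2}; ∂g/∂q = 12(q - 3)(q - 2)(q + 4) = 0 at q ∈ {-4, 2, 3}.
The Hessian is diagonal: diag(g_pp, g_qq). Second derivatives: g_pp(-3)=-80, g_pp(1)=16, g_pp(2)=-20; g_qq(-4)=504, g_qq(2)=-72, g_qq(3)=84.
Local maxima occur where both diagonal entries negative: (-3, 2), (2, 2). Count: 2.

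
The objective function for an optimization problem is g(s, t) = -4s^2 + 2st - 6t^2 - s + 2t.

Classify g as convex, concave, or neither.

concave

g is quadratic, so its Hessian is the constant matrix H = [[-8, 2], [2, -12]].
det(H) = 92, tr(H) = -20.
det(H) > 0 and tr(H) < 0, so H is negative definite everywhere: concave.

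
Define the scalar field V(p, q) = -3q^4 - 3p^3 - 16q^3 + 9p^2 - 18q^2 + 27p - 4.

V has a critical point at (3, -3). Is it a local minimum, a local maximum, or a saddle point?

local maximum

The mixed partial ∂²V/∂p∂q is 0, so the Hessian at any point is diag(V_pp, V_qq) = diag(18(-p + 1), -12(3q^2 + 8q + 3)).
At (3, -3): H = diag(-36, -72).
Both eigenvalues are negative, so H is negative definite: a local maximum.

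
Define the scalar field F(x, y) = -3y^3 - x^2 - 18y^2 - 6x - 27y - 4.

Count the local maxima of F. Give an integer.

F separates as a function of x plus a function of y, so ∇F=0 decouples.
∂F/∂x = -2(x + 3) = 0 at x ∈ {-3}; ∂F/∂y = -9(y + 1)(y + 3) = 0 at y ∈ {-3, -1}.
The Hessian is diagonal: diag(F_xx, F_yy). Second derivatives: F_xx(-3)=-2; F_yy(-3)=18, F_yy(-1)=-18.
Local maxima occur where both diagonal entries negative: (-3, -1). Count: 1.

1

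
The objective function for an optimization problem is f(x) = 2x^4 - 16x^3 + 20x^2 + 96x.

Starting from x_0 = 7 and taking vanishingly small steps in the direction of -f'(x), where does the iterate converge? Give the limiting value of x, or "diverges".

f'(x) = 8(x - 4)(x - 3)(x + 1), so f'(7) = 768.
Gradient descent moves in the -f' direction, i.e. x is decreasing.
The nearest critical point in that direction is x = 4, where f'' = 40 > 0 (a local minimum). The iterate converges there.

4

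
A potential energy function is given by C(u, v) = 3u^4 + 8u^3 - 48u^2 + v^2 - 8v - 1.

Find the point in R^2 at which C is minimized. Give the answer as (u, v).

(-4, 4)

C(u,v) separates as P(u) + Q(v) − 1, so its minimum is min P + min Q − 1.
P'(u) = 12u(u - 2)(u + 4) vanishes at u ∈ {-4, 0, 2}; Q'(v) = 2v - 8 vanishes at v ∈ {4}.
Local minima of P (where P''>0): P(-4)=-512, P(2)=-80. Local minima of Q: Q(4)=-16.
So the global minimum of C is P(-4) + Q(4) − 1 = -512 − 16 − 1 = -529, attained at (-4, 4).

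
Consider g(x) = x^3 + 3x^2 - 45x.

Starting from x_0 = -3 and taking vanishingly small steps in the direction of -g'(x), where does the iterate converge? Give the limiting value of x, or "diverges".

g'(x) = 3(x - 3)(x + 5), so g'(-3) = -36.
Gradient descent moves in the -g' direction, i.e. x is increasing.
The nearest critical point in that direction is x = 3, where g'' = 24 > 0 (a local minimum). The iterate converges there.

3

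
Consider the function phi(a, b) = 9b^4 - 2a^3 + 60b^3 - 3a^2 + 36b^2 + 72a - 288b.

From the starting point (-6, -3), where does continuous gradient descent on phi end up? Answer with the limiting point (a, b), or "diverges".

(-4, -4)

phi is separable, so gradient descent decouples: a follows -∂phi/∂a, b follows -∂phi/∂b.
∂phi/∂a = -6(a - 3)(a + 4); at a=-6 this is -108, so a increases.
∂phi/∂b = 36(b - 1)(b + 2)(b + 4); at b=-3 this is 144, so b decreases.
a converges to its nearest critical value -4 (a local min of the a-part); b converges to -4. The iterate converges to (-4, -4).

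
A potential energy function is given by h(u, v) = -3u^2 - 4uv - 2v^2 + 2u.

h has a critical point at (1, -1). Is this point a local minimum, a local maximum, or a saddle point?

local maximum

The Hessian of h is constant: H = [[-6, -4], [-4, -4]].
det(H) = (-6)·(-4) − (-4)² = 8.
det(H) > 0 and tr(H) = -10 < 0, so H is negative definite and the point is a local maximum.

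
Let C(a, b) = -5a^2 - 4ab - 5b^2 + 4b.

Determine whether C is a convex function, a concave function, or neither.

concave

C is quadratic, so its Hessian is the constant matrix H = [[-10, -4], [-4, -10]].
det(H) = 84, tr(H) = -20.
det(H) > 0 and tr(H) < 0, so H is negative definite everywhere: concave.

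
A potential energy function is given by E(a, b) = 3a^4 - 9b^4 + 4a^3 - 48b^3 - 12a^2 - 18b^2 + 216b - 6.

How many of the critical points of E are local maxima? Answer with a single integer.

E separates as a function of a plus a function of b, so ∇E=0 decouples.
∂E/∂a = 12a(a - 1)(a + 2) = 0 at a ∈ {-2, 0, 1}; ∂E/∂b = -36(b - 1)(b + 2)(b + 3) = 0 at b ∈ {-3, -2, 1}.
The Hessian is diagonal: diag(E_aa, E_bb). Second derivatives: E_aa(-2)=72, E_aa(0)=-24, E_aa(1)=36; E_bb(-3)=-144, E_bb(-2)=108, E_bb(1)=-432.
Local maxima occur where both diagonal entries negative: (0, -3), (0, 1). Count: 2.

2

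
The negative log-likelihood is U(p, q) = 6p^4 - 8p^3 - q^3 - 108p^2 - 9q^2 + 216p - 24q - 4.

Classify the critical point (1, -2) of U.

The mixed partial ∂²U/∂p∂q is 0, so the Hessian at any point is diag(U_pp, U_qq) = diag(24(3p^2 - 2p - 9), -6(q + 3)).
At (1, -2): H = diag(-192, -6).
Both eigenvalues are negative, so H is negative definite: a local maximum.

local maximum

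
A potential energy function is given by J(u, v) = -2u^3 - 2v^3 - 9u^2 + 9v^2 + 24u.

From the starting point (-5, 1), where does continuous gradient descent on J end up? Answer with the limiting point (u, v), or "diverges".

(-4, 0)

J is separable, so gradient descent decouples: u follows -∂J/∂u, v follows -∂J/∂v.
∂J/∂u = -6(u - 1)(u + 4); at u=-5 this is -36, so u increases.
∂J/∂v = -6v(v - 3); at v=1 this is 12, so v decreases.
u converges to its nearest critical value -4 (a local min of the u-part); v converges to 0. The iterate converges to (-4, 0).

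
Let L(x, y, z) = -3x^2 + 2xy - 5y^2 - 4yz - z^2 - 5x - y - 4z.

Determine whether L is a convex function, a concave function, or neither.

L is quadratic, so its Hessian is the constant matrix H = [[-6, 2, 0], [2, -10, -4], [0, -4, -2]].
Leading principal minors: -6, 56, -16.
Signs alternate −, +, − ⇒ H ≺ 0 ⇒ concave.

concave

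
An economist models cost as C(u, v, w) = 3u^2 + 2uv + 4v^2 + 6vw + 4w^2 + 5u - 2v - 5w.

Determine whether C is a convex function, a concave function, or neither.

convex

C is quadratic, so its Hessian is the constant matrix H = [[6, 2, 0], [2, 8, 6], [0, 6, 8]].
Leading principal minors: 6, 44, 136.
All positive ⇒ H ≻ 0 ⇒ convex.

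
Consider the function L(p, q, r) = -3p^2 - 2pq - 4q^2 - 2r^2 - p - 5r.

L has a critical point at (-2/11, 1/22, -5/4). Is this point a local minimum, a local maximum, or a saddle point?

local maximum

The Hessian is constant: H = [[-6, -2, 0], [-2, -8, 0], [0, 0, -4]].
Leading principal minors: Δ₁ = -6, Δ₂ = 44, Δ₃ = -176.
The minors alternate sign starting negative (−, +, −), so H is negative definite: a local maximum.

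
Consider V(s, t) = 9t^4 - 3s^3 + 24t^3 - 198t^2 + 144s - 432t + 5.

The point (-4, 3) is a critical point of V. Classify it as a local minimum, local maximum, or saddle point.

local minimum

The mixed partial ∂²V/∂s∂t is 0, so the Hessian at any point is diag(V_ss, V_tt) = diag(-18s, 36(3t^2 + 4t - 11)).
At (-4, 3): H = diag(72, 1008).
Both eigenvalues are positive, so H is positive definite: a local minimum.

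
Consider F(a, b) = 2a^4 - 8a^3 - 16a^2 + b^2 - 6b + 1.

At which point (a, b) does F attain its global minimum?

F(a,b) separates as P(a) + Q(b) + 1, so its minimum is min P + min Q + 1.
P'(a) = 8a(a - 4)(a + 1) vanishes at a ∈ {-1, 0, 4}; Q'(b) = 2b - 6 vanishes at b ∈ {3}.
Local minima of P (where P''>0): P(-1)=-6, P(4)=-256. Local minima of Q: Q(3)=-9.
So the global minimum of F is P(4) + Q(3) + 1 = -256 − 9 + 1 = -264, attained at (4, 3).

(4, 3)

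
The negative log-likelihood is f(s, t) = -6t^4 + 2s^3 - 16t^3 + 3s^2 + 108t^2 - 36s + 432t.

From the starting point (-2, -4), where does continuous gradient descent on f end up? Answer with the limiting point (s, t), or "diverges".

diverges

f is separable, so gradient descent decouples: s follows -∂f/∂s, t follows -∂f/∂t.
∂f/∂s = 6(s - 2)(s + 3); at s=-2 this is -24, so s increases.
∂f/∂t = -24(t - 3)(t + 2)(t + 3); at t=-4 this is 336, so t decreases.
The t-coordinate has no critical point in that direction and runs off to infinity.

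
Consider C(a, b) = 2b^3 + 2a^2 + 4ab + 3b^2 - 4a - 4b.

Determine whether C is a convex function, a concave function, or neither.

neither

The term 2b^3 is cubic, so the Hessian is not constant.
∂²C/∂b² = 12b + 6, which takes both signs as b varies (negative for sufficiently negative b). A diagonal entry of the Hessian changing sign means the Hessian is neither positive- nor negative-semidefinite on all of R^2.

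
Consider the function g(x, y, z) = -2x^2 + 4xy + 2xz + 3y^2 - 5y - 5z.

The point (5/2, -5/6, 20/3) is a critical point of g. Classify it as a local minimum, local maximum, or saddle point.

saddle point

The Hessian is constant: H = [[-4, 4, 2], [4, 6, 0], [2, 0, 0]].
Leading principal minors: Δ₁ = -4, Δ₂ = -40, Δ₃ = -24.
The minors fit neither the all-positive nor the alternating-sign pattern, so H is indefinite: a saddle point.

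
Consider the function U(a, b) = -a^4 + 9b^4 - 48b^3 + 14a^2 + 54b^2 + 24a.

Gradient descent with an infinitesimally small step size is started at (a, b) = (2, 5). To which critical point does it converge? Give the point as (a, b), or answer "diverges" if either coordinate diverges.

(-1, 3)

U is separable, so gradient descent decouples: a follows -∂U/∂a, b follows -∂U/∂b.
∂U/∂a = -4(a - 3)(a + 1)(a + 2); at a=2 this is 48, so a decreases.
∂U/∂b = 36b(b - 3)(b - 1); at b=5 this is 1440, so b decreases.
a converges to its nearest critical value -1 (a local min of the a-part); b converges to 3. The iterate converges to (-1, 3).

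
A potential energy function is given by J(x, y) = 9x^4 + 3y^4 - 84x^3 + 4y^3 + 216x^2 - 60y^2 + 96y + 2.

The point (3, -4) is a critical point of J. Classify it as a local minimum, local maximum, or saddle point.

saddle point

The mixed partial ∂²J/∂x∂y is 0, so the Hessian at any point is diag(J_xx, J_yy) = diag(36(3x^2 - 14x + 12), 12(3y^2 + 2y - 10)).
At (3, -4): H = diag(-108, 360).
The eigenvalues have opposite signs, so H is indefinite: a saddle point.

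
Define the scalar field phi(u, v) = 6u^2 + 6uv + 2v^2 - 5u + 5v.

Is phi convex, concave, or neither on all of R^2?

convex

phi is quadratic, so its Hessian is the constant matrix H = [[12, 6], [6, 4]].
det(H) = 12, tr(H) = 16.
det(H) > 0 and tr(H) > 0, so H is positive definite everywhere: convex.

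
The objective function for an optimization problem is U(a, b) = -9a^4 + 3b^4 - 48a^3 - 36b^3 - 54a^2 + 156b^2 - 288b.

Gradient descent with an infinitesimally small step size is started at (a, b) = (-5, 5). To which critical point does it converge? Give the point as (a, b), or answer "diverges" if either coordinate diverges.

U is separable, so gradient descent decouples: a follows -∂U/∂a, b follows -∂U/∂b.
∂U/∂a = -36a(a + 1)(a + 3); at a=-5 this is 1440, so a decreases.
∂U/∂b = 12(b - 4)(b - 3)(b - 2); at b=5 this is 72, so b decreases.
The a-coordinate has no critical point in that direction and runs off to infinity.

diverges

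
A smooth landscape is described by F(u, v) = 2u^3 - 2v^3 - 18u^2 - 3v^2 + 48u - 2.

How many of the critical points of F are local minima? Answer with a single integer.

F separates as a function of u plus a function of v, so ∇F=0 decouples.
∂F/∂u = 6(u - 4)(u - 2) = 0 at u ∈ {2, 4}; ∂F/∂v = -6v(v + 1) = 0 at v ∈ {-1, 0}.
The Hessian is diagonal: diag(F_uu, F_vv). Second derivatives: F_uu(2)=-12, F_uu(4)=12; F_vv(-1)=6, F_vv(0)=-6.
Local minima occur where both diagonal entries positive: (4, -1). Count: 1.

1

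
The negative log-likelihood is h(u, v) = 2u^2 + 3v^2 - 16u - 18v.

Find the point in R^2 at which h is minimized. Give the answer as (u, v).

h(u,v) separates as P(u) + Q(v), so its minimum is min P + min Q.
P'(u) = 4u - 16 vanishes at u ∈ {4}; Q'(v) = 6v - 18 vanishes at v ∈ {3}.
Local minima of P (where P''>0): P(4)=-32. Local minima of Q: Q(3)=-27.
So the global minimum of h is P(4) + Q(3) = -32 − 27 = -59, attained at (4, 3).

(4, 3)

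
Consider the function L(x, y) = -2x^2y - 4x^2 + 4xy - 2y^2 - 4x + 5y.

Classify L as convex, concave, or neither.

The term -2x^2y is cubic, so the Hessian is not constant.
∂²L/∂x² = -4y - 8, which takes both signs as y varies (negative for sufficiently large y). A diagonal entry of the Hessian changing sign means the Hessian is neither positive- nor negative-semidefinite on all of R^2.

neither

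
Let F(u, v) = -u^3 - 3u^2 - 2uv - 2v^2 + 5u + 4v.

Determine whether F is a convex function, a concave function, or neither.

The term -u^3 is cubic, so the Hessian is not constant.
∂²F/∂u² = -6u - 6, which takes both signs as u varies (negative for sufficiently large u). A diagonal entry of the Hessian changing sign means the Hessian is neither positive- nor negative-semidefinite on all of R^2.

neither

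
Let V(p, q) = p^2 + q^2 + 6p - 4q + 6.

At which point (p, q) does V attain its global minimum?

(-3, 2)

V(p,q) separates as A(p) + B(q) + 6, so its minimum is min A + min B + 6.
A'(p) = 2p + 6 vanishes at p ∈ {-3}; B'(q) = 2q - 4 vanishes at q ∈ {2}.
Local minima of A (where A''>0): A(-3)=-9. Local minima of B: B(2)=-4.
So the global minimum of V is A(-3) + B(2) + 6 = -9 − 4 + 6 = -7, attained at (-3, 2).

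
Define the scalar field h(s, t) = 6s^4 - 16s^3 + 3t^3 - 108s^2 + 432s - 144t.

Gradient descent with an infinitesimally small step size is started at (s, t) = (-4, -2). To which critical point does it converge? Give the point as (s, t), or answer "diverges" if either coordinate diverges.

(-3, 4)

h is separable, so gradient descent decouples: s follows -∂h/∂s, t follows -∂h/∂t.
∂h/∂s = 24(s - 3)(s - 2)(s + 3); at s=-4 this is -1008, so s increases.
∂h/∂t = 9(t - 4)(t + 4); at t=-2 this is -108, so t increases.
s converges to its nearest critical value -3 (a local min of the s-part); t converges to 4. The iterate converges to (-3, 4).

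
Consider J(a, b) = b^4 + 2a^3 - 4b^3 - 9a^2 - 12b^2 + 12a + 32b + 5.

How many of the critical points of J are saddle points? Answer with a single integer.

J separates as a function of a plus a function of b, so ∇J=0 decouples.
∂J/∂a = 6(a - 2)(a - 1) = 0 at a ∈ {1, 2}; ∂J/∂b = 4(b - 4)(b - 1)(b + 2) = 0 at b ∈ {-2, 1, 4}.
The Hessian is diagonal: diag(J_aa, J_bb). Second derivatives: J_aa(1)=-6, J_aa(2)=6; J_bb(-2)=72, J_bb(1)=-36, J_bb(4)=72.
Saddle points occur where the two diagonal entries have opposite signs: (1, -2), (1, 4), (2, 1). Count: 3.

3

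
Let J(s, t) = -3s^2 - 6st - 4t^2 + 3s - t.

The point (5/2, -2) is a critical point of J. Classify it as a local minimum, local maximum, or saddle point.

local maximum

The Hessian of J is constant: H = [[-6, -6], [-6, -8]].
det(H) = (-6)·(-8) − (-6)² = 12.
det(H) > 0 and tr(H) = -14 < 0, so H is negative definite and the point is a local maximum.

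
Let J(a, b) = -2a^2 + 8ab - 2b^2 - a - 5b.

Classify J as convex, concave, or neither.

neither

J is quadratic, so its Hessian is the constant matrix H = [[-4, 8], [8, -4]].
det(H) = -48, tr(H) = -8.
det(H) < 0, so H is indefinite: neither convex nor concave.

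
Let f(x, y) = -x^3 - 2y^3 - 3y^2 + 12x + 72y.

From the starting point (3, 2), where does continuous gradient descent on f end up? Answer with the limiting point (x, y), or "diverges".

f is separable, so gradient descent decouples: x follows -∂f/∂x, y follows -∂f/∂y.
∂f/∂x = -3(x - 2)(x + 2); at x=3 this is -15, so x increases.
∂f/∂y = -6(y - 3)(y + 4); at y=2 this is 36, so y decreases.
The x-coordinate has no critical point in that direction and runs off to infinity.

diverges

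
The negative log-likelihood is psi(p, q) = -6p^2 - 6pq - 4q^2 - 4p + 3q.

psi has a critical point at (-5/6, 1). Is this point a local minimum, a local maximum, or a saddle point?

The Hessian of psi is constant: H = [[-12, -6], [-6, -8]].
det(H) = (-12)·(-8) − (-6)² = 60.
det(H) > 0 and tr(H) = -20 < 0, so H is negative definite and the point is a local maximum.

local maximum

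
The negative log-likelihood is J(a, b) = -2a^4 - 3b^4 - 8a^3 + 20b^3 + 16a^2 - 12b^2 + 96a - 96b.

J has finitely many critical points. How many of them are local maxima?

4

J separates as a function of a plus a function of b, so ∇J=0 decouples.
∂J/∂a = -8(a - 2)(a + 2)(a + 3) = 0 at a ∈ {-3, -2, 2}; ∂J/∂b = -12(b - 4)(b - 2)(b + 1) = 0 at b ∈ {-1, 2, 4}.
The Hessian is diagonal: diag(J_aa, J_bb). Second derivatives: J_aa(-3)=-40, J_aa(-2)=32, J_aa(2)=-160; J_bb(-1)=-180, J_bb(2)=72, J_bb(4)=-120.
Local maxima occur where both diagonal entries negative: (-3, -1), (-3, 4), (2, -1), (2, 4). Count: 4.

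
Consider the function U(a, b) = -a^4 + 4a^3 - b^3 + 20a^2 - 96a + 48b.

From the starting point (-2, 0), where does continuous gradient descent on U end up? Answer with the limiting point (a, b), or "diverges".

U is separable, so gradient descent decouples: a follows -∂U/∂a, b follows -∂U/∂b.
∂U/∂a = -4(a - 4)(a - 2)(a + 3); at a=-2 this is -96, so a increases.
∂U/∂b = -3(b - 4)(b + 4); at b=0 this is 48, so b decreases.
a converges to its nearest critical value 2 (a local min of the a-part); b converges to -4. The iterate converges to (2, -4).

(2, -4)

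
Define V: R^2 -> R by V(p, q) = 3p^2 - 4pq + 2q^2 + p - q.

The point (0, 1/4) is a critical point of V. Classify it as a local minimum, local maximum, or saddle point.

local minimum

The Hessian of V is constant: H = [[6, -4], [-4, 4]].
det(H) = 6·4 − (-4)² = 8.
det(H) > 0 and tr(H) = 10 > 0, so H is positive definite and the point is a local minimum.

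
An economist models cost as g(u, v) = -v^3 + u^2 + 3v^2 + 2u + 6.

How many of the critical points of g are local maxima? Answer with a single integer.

g separates as a function of u plus a function of v, so ∇g=0 decouples.
∂g/∂u = 2(u + 1) = 0 at u ∈ {-1}; ∂g/∂v = -3v(v - 2) = 0 at v ∈ {0, 2}.
The Hessian is diagonal: diag(g_uu, g_vv). Second derivatives: g_uu(-1)=2; g_vv(0)=6, g_vv(2)=-6.
Local maxima occur where both diagonal entries negative: none. Count: 0.

0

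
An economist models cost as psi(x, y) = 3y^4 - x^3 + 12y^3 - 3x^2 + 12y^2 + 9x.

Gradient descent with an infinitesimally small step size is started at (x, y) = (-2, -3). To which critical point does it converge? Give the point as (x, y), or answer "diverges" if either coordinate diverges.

psi is separable, so gradient descent decouples: x follows -∂psi/∂x, y follows -∂psi/∂y.
∂psi/∂x = -3(x - 1)(x + 3); at x=-2 this is 9, so x decreases.
∂psi/∂y = 12y(y + 1)(y + 2); at y=-3 this is -72, so y increases.
x converges to its nearest critical value -3 (a local min of the x-part); y converges to -2. The iterate converges to (-3, -2).

(-3, -2)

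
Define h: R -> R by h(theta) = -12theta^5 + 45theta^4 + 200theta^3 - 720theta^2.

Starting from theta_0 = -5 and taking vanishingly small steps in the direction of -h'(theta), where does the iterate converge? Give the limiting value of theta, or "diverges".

h'(theta) = -60theta(theta - 4)(theta - 2)(theta + 3), so h'(-5) = -37800.
Gradient descent moves in the -h' direction, i.e. theta is increasing.
The nearest critical point in that direction is theta = -3, where h'' = 6300 > 0 (a local minimum). The iterate converges there.

-3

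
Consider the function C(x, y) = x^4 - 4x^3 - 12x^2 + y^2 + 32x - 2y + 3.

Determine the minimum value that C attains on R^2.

C(x,y) separates as P(x) + Q(y) + 3, so its minimum is min P + min Q + 3.
P'(x) = 4(x - 4)(x - 1)(x + 2) vanishes at x ∈ {-2, 1, 4}; Q'(y) = 2y - 2 vanishes at y ∈ {1}.
Local minima of P (where P''>0): P(-2)=-64, P(4)=-64. Local minima of Q: Q(1)=-1.
So the global minimum of C is P(-2) + Q(1) + 3 = -64 − 1 + 3 = -62, attained at (-2, 1).

-62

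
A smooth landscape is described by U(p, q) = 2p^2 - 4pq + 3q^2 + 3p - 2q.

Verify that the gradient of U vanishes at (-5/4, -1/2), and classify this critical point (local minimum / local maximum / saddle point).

∇U = (4p - 4q + 3, -4p + 6q - 2); substituting (-5/4, -1/2) gives ∇U = (0, 0), so (-5/4, -1/2) is indeed a critical point.
The Hessian of U is constant: H = [[4, -4], [-4, 6]].
det(H) = 4·6 − (-4)² = 8.
det(H) > 0 and tr(H) = 10 > 0, so H is positive definite and the point is a local minimum.

local minimum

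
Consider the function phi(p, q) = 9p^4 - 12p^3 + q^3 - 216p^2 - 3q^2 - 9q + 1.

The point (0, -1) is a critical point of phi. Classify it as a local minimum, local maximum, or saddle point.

The mixed partial ∂²phi/∂p∂q is 0, so the Hessian at any point is diag(phi_pp, phi_qq) = diag(36(3p^2 - 2p - 12), 6(q - 1)).
At (0, -1): H = diag(-432, -12).
Both eigenvalues are negative, so H is negative definite: a local maximum.

local maximum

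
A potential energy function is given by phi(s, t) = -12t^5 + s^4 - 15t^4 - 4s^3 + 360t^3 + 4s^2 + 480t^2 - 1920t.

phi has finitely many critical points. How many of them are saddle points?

6

phi separates as a function of s plus a function of t, so ∇phi=0 decouples.
∂phi/∂s = 4s(s - 2)(s - 1) = 0 at s ∈ {0, 1, 2}; ∂phi/∂t = -60(t - 4)(t - 1)(t + 2)(t + 4) = 0 at t ∈ {-4, -2, 1, 4}.
The Hessian is diagonal: diag(phi_ss, phi_tt). Second derivatives: phi_ss(0)=8, phi_ss(1)=-4, phi_ss(2)=8; phi_tt(-4)=4800, phi_tt(-2)=-2160, phi_tt(1)=2700, phi_tt(4)=-8640.
Saddle points occur where the two diagonal entries have opposite signs: (0, -2), (0, 4), (1, -4), (1, 1), (2, -2), (2, 4). Count: 6.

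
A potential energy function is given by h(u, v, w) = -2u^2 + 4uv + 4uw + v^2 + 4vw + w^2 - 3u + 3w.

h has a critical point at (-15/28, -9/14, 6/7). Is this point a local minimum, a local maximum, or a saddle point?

The Hessian is constant: H = [[-4, 4, 4], [4, 2, 4], [4, 4, 2]].
Leading principal minors: Δ₁ = -4, Δ₂ = -24, Δ₃ = 112.
The minors fit neither the all-positive nor the alternating-sign pattern, so H is indefinite: a saddle point.

saddle point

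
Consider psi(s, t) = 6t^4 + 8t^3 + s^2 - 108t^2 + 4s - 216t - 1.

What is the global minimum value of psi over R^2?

-923

psi(s,t) separates as P(s) + Q(t) − 1, so its minimum is min P + min Q − 1.
P'(s) = 2s + 4 vanishes at s ∈ {-2}; Q'(t) = 24(t - 3)(t + 1)(t + 3) vanishes at t ∈ {-3, -1, 3}.
Local minima of P (where P''>0): P(-2)=-4. Local minima of Q: Q(-3)=-54, Q(3)=-918.
So the global minimum of psi is P(-2) + Q(3) − 1 = -4 − 918 − 1 = -923, attained at (-2, 3).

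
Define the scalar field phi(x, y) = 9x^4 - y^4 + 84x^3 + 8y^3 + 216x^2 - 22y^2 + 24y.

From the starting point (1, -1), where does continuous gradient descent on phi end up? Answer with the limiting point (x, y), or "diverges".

diverges

phi is separable, so gradient descent decouples: x follows -∂phi/∂x, y follows -∂phi/∂y.
∂phi/∂x = 36x(x + 3)(x + 4); at x=1 this is 720, so x decreases.
∂phi/∂y = -4(y - 3)(y - 2)(y - 1); at y=-1 this is 96, so y decreases.
The y-coordinate has no critical point in that direction and runs off to infinity.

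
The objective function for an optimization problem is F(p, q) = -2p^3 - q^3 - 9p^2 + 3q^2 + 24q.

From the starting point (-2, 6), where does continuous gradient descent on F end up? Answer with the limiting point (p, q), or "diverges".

diverges

F is separable, so gradient descent decouples: p follows -∂F/∂p, q follows -∂F/∂q.
∂F/∂p = -6p(p + 3); at p=-2 this is 12, so p decreases.
∂F/∂q = -3(q - 4)(q + 2); at q=6 this is -48, so q increases.
The q-coordinate has no critical point in that direction and runs off to infinity.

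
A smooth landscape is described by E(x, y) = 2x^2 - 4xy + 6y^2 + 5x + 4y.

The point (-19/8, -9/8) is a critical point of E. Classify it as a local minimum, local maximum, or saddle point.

The Hessian of E is constant: H = [[4, -4], [-4, 12]].
det(H) = 4·12 − (-4)² = 32.
det(H) > 0 and tr(H) = 16 > 0, so H is positive definite and the point is a local minimum.

local minimum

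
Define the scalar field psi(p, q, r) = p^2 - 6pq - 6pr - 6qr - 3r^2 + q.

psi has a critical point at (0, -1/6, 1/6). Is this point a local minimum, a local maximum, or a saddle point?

saddle point

The Hessian is constant: H = [[2, -6, -6], [-6, 0, -6], [-6, -6, -6]].
Leading principal minors: Δ₁ = 2, Δ₂ = -36, Δ₃ = -288.
The minors fit neither the all-positive nor the alternating-sign pattern, so H is indefinite: a saddle point.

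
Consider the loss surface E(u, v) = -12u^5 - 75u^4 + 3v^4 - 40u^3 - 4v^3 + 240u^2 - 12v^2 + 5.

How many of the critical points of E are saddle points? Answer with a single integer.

6

E separates as a function of u plus a function of v, so ∇E=0 decouples.
∂E/∂u = -60u(u - 1)(u + 2)(u + 4) = 0 at u ∈ {-4, -2, 0, 1}; ∂E/∂v = 12v(v - 2)(v + 1) = 0 at v ∈ {-1, 0, 2}.
The Hessian is diagonal: diag(E_uu, E_vv). Second derivatives: E_uu(-4)=2400, E_uu(-2)=-720, E_uu(0)=480, E_uu(1)=-900; E_vv(-1)=36, E_vv(0)=-24, E_vv(2)=72.
Saddle points occur where the two diagonal entries have opposite signs: (-4, 0), (-2, -1), (-2, 2), (0, 0), (1, -1), (1, 2). Count: 6.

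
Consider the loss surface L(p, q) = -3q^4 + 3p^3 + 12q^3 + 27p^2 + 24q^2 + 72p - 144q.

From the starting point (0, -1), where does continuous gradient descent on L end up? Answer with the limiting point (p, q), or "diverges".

(-2, 2)

L is separable, so gradient descent decouples: p follows -∂L/∂p, q follows -∂L/∂q.
∂L/∂p = 9(p + 2)(p + 4); at p=0 this is 72, so p decreases.
∂L/∂q = -12(q - 3)(q - 2)(q + 2); at q=-1 this is -144, so q increases.
p converges to its nearest critical value -2 (a local min of the p-part); q converges to 2. The iterate converges to (-2, 2).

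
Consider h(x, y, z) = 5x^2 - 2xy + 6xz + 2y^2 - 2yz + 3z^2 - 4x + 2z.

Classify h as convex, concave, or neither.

convex

h is quadratic, so its Hessian is the constant matrix H = [[10, -2, 6], [-2, 4, -2], [6, -2, 6]].
Leading principal minors: 10, 36, 80.
All positive ⇒ H ≻ 0 ⇒ convex.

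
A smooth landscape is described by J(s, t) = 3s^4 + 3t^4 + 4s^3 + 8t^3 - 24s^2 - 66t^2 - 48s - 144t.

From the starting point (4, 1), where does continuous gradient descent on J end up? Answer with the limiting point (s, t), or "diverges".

(2, 3)

J is separable, so gradient descent decouples: s follows -∂J/∂s, t follows -∂J/∂t.
∂J/∂s = 12(s - 2)(s + 1)(s + 2); at s=4 this is 720, so s decreases.
∂J/∂t = 12(t - 3)(t + 1)(t + 4); at t=1 this is -240, so t increases.
s converges to its nearest critical value 2 (a local min of the s-part); t converges to 3. The iterate converges to (2, 3).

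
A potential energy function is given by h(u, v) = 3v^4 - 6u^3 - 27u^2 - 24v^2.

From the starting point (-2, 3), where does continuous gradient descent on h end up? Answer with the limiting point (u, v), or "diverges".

(-3, 2)

h is separable, so gradient descent decouples: u follows -∂h/∂u, v follows -∂h/∂v.
∂h/∂u = -18u(u + 3); at u=-2 this is 36, so u decreases.
∂h/∂v = 12v(v - 2)(v + 2); at v=3 this is 180, so v decreases.
u converges to its nearest critical value -3 (a local min of the u-part); v converges to 2. The iterate converges to (-3, 2).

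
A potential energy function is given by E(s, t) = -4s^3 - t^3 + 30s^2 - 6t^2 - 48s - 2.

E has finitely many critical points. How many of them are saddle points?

2

E separates as a function of s plus a function of t, so ∇E=0 decouples.
∂E/∂s = -12(s - 4)(s - 1) = 0 at s ∈ {1, 4}; ∂E/∂t = -3t(t + 4) = 0 at t ∈ {-4, 0}.
The Hessian is diagonal: diag(E_ss, E_tt). Second derivatives: E_ss(1)=36, E_ss(4)=-36; E_tt(-4)=12, E_tt(0)=-12.
Saddle points occur where the two diagonal entries have opposite signs: (1, 0), (4, -4). Count: 2.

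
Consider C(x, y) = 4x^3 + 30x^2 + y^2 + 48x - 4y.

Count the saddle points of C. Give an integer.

1

C separates as a function of x plus a function of y, so ∇C=0 decouples.
∂C/∂x = 12(x + 1)(x + 4) = 0 at x ∈ {-4, -1}; ∂C/∂y = 2(y - 2) = 0 at y ∈ {2}.
The Hessian is diagonal: diag(C_xx, C_yy). Second derivatives: C_xx(-4)=-36, C_xx(-1)=36; C_yy(2)=2.
Saddle points occur where the two diagonal entries have opposite signs: (-4, 2). Count: 1.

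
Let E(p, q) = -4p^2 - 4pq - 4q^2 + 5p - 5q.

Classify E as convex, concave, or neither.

E is quadratic, so its Hessian is the constant matrix H = [[-8, -4], [-4, -8]].
det(H) = 48, tr(H) = -16.
det(H) > 0 and tr(H) < 0, so H is negative definite everywhere: concave.

concave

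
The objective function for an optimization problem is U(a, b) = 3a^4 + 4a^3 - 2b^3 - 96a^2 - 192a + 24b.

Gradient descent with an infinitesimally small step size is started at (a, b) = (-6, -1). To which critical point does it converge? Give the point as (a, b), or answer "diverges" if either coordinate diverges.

U is separable, so gradient descent decouples: a follows -∂U/∂a, b follows -∂U/∂b.
∂U/∂a = 12(a - 4)(a + 1)(a + 4); at a=-6 this is -1200, so a increases.
∂U/∂b = -6(b - 2)(b + 2); at b=-1 this is 18, so b decreases.
a converges to its nearest critical value -4 (a local min of the a-part); b converges to -2. The iterate converges to (-4, -2).

(-4, -2)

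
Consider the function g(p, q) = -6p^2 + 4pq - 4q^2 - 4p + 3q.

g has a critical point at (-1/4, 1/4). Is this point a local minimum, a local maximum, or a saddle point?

The Hessian of g is constant: H = [[-12, 4], [4, -8]].
det(H) = (-12)·(-8) − 4² = 80.
det(H) > 0 and tr(H) = -20 < 0, so H is negative definite and the point is a local maximum.

local maximum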